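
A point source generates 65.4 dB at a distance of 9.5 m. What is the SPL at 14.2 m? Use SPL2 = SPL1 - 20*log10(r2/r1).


r2/r1 = 14.2/9.5 = 1.49474
Correction = 20*log10(1.49474) = 3.49131 dB
SPL2 = 65.4 - 3.49131 = 61.909 dB


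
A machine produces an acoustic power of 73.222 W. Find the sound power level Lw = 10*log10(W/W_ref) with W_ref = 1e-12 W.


W / W_ref = 73.222 / 1e-12 = 7.3222e+13
Lw = 10 * log10(7.3222e+13) = 138.65 dB


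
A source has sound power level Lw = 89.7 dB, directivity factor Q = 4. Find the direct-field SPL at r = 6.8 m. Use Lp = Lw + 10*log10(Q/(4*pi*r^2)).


4*pi*r^2 = 4*pi*6.8^2 = 581.069 m^2
Q / (4*pi*r^2) = 4 / 581.069 = 0.00688386
Lp = 89.7 + 10*log10(0.00688386) = 68.078 dB


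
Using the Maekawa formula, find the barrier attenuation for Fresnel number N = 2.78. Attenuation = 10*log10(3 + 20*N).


3 + 20*N = 3 + 20*2.78 = 58.6
Att = 10*log10(58.6) = 17.679 dB


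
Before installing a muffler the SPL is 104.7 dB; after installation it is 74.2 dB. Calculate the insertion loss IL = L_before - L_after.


Insertion loss = SPL without muffler - SPL with muffler
IL = 104.7 - 74.2 = 30.5 dB


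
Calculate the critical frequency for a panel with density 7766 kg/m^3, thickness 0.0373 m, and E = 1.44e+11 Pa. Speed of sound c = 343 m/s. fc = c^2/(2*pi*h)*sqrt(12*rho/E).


12*rho/E = 12*7766/1.44e+11 = 6.47167e-07
sqrt(12*rho/E) = sqrt(6.47167e-07) = 0.000804467
c^2/(2*pi*h) = 343^2/(2*pi*0.0373) = 501995
fc = 501995 * 0.000804467 = 403.84 Hz


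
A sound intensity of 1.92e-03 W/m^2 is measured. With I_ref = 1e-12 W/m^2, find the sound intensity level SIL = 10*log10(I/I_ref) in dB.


I / I_ref = 1.92e-03 / 1e-12 = 1.92e+09
SIL = 10 * log10(1.92e+09) = 92.833 dB


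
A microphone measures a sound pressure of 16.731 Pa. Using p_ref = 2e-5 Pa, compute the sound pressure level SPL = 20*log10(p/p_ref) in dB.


p / p_ref = 16.731 / 2e-5 = 836550
SPL = 20 * log10(836550) = 118.45 dB


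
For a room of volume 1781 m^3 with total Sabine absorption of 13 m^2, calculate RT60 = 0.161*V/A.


RT60 = 0.161 * 1781 / 13 = 22.057 s


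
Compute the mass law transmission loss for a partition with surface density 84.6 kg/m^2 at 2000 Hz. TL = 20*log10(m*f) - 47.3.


m * f = 84.6 * 2000 = 169200
20*log10(169200) = 104.568 dB
TL = 104.568 - 47.3 = 57.268 dB


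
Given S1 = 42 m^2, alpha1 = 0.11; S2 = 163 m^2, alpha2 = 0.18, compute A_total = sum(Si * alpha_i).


42 * 0.11 = 4.62
163 * 0.18 = 29.34
A_total = 4.62 + 29.34 = 33.96 m^2


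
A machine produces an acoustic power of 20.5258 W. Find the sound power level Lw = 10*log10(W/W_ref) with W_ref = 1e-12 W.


W / W_ref = 20.5258 / 1e-12 = 2.05258e+13
Lw = 10 * log10(2.05258e+13) = 133.12 dB


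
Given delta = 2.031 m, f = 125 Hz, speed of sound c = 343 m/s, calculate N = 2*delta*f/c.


N = 2*delta*f/c = 2*delta/lambda, where lambda = c/f
lambda = 343 / 125 = 2.744 m
N = 2 * 2.031 / 2.744 = 1.4803


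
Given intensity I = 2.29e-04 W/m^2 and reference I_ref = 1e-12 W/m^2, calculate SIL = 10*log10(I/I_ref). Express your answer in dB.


I / I_ref = 2.29e-04 / 1e-12 = 2.29e+08
SIL = 10 * log10(2.29e+08) = 83.598 dB


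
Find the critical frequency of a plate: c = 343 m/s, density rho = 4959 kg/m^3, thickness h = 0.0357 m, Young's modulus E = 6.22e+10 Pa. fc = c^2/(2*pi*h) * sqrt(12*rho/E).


12*rho/E = 12*4959/6.22e+10 = 9.5672e-07
sqrt(12*rho/E) = sqrt(9.5672e-07) = 0.000978121
c^2/(2*pi*h) = 343^2/(2*pi*0.0357) = 524494
fc = 524494 * 0.000978121 = 513.02 Hz


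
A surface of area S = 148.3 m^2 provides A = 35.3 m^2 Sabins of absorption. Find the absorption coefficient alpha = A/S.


Absorption coefficient = absorbed power / incident power
alpha = A / S = 35.3 / 148.3 = 0.23803


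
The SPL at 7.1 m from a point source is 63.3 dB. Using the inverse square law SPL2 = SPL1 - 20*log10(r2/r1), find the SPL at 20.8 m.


r2/r1 = 20.8/7.1 = 2.92958
Correction = 20*log10(2.92958) = 9.33611 dB
SPL2 = 63.3 - 9.33611 = 53.964 dB


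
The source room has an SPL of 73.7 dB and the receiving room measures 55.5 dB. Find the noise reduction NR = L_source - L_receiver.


NR = L_source - L_receiver (difference between source and receiving room levels)
NR = 73.7 - 55.5 = 18.2 dB


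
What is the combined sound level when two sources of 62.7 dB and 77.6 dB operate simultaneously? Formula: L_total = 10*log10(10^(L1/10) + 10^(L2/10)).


10^(62.7/10) = 1.86209e+06
10^(77.6/10) = 5.7544e+07
Sum = 1.86209e+06 + 5.7544e+07 = 5.94061e+07
L_total = 10*log10(5.94061e+07) = 77.738 dB


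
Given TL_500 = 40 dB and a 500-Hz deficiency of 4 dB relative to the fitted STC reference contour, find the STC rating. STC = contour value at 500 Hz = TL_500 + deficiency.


By ASTM E413, STC = value of the fitted reference contour at 500 Hz.
Contour value at 500 Hz = TL_500 + deficiency = 40 + 4 = 44
STC = 44


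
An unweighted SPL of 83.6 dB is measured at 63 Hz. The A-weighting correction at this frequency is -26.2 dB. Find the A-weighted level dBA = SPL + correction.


A-weighting table: 63 Hz -> -26.2 dB correction
SPL_A = SPL + correction = 83.6 + (-26.2) = 57.4 dBA


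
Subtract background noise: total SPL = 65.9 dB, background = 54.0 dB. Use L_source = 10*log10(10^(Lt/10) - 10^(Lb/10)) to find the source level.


10^(65.9/10) = 3.89045e+06
10^(54.0/10) = 251189
Difference = 3.89045e+06 - 251189 = 3.63926e+06
L_source = 10*log10(3.63926e+06) = 65.61 dB


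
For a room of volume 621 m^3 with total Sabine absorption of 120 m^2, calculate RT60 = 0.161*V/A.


RT60 = 0.161 * 621 / 120 = 0.83318 s


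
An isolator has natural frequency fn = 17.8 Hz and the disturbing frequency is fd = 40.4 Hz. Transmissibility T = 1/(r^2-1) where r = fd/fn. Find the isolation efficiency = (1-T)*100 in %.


r = 40.4 / 17.8 = 2.26966
r^2 - 1 = 2.26966^2 - 1 = 4.15136
T = 1/4.15136 = 0.240885
Efficiency = (1 - 0.240885)*100 = 75.912 %


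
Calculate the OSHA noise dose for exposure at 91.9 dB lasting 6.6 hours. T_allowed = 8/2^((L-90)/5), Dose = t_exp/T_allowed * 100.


T_allowed = 8 / 2^((91.9 - 90)/5) = 6.1475 hr
Dose = 6.6 / 6.1475 * 100 = 107.36 %


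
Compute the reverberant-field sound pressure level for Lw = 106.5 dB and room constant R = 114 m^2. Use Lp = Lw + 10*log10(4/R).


4/R = 4/114 = 0.0350877
Lp = 106.5 + 10*log10(0.0350877) = 91.952 dB


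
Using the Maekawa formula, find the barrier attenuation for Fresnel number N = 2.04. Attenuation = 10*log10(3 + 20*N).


3 + 20*N = 3 + 20*2.04 = 43.8
Att = 10*log10(43.8) = 16.415 dB


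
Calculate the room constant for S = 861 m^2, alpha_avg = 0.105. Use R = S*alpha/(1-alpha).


R = 861 * 0.105 / (1 - 0.105) = 101.01 m^2


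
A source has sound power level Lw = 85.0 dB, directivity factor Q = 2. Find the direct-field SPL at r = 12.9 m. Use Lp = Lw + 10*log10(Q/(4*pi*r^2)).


4*pi*r^2 = 4*pi*12.9^2 = 2091.17 m^2
Q / (4*pi*r^2) = 2 / 2091.17 = 0.000956402
Lp = 85.0 + 10*log10(0.000956402) = 54.806 dB


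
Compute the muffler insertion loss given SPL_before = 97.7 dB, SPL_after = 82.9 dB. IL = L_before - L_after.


Insertion loss = SPL without muffler - SPL with muffler
IL = 97.7 - 82.9 = 14.8 dB


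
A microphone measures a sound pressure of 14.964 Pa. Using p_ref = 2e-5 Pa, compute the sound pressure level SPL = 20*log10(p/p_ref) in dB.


p / p_ref = 14.964 / 2e-5 = 748200
SPL = 20 * log10(748200) = 117.48 dB


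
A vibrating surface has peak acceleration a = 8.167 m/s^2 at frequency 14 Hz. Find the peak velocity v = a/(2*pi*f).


omega = 2*pi*f = 2*pi*14 = 87.9646 rad/s
v = a / omega = 8.167 / 87.9646 = 0.092844 m/s


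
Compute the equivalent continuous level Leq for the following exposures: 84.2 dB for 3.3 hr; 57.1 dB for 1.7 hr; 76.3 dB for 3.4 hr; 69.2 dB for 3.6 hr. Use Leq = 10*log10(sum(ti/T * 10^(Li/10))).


T_total = 3.3 + 1.7 + 3.4 + 3.6 = 12.0 hr
(3.3/12.0) * 10^(84.2/10) = 7.23324e+07
(1.7/12.0) * 10^(57.1/10) = 72655.4
(3.4/12.0) * 10^(76.3/10) = 1.20864e+07
(3.6/12.0) * 10^(69.2/10) = 2.49529e+06
Sum = 7.23324e+07 + 72655.4 + 1.20864e+07 + 2.49529e+06 = 8.69867e+07
Leq = 10*log10(8.69867e+07) = 79.395 dB


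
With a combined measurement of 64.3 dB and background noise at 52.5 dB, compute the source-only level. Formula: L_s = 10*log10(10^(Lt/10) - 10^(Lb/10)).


10^(64.3/10) = 2.69153e+06
10^(52.5/10) = 177828
Difference = 2.69153e+06 - 177828 = 2.5137e+06
L_source = 10*log10(2.5137e+06) = 64.003 dB


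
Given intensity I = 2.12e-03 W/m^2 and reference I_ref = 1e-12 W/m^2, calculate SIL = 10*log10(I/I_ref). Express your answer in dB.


I / I_ref = 2.12e-03 / 1e-12 = 2.12e+09
SIL = 10 * log10(2.12e+09) = 93.263 dB


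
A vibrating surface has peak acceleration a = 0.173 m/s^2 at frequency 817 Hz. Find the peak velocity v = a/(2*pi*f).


omega = 2*pi*f = 2*pi*817 = 5133.36 rad/s
v = a / omega = 0.173 / 5133.36 = 3.3701e-05 m/s


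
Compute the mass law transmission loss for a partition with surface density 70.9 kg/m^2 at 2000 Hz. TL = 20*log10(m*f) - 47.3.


m * f = 70.9 * 2000 = 141800
20*log10(141800) = 103.034 dB
TL = 103.034 - 47.3 = 55.734 dB


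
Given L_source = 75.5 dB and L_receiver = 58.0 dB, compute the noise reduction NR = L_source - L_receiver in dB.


NR = L_source - L_receiver (difference between source and receiving room levels)
NR = 75.5 - 58.0 = 17.5 dB


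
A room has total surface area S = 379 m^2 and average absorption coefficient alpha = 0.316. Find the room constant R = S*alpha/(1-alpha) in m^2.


R = 379 * 0.316 / (1 - 0.316) = 175.09 m^2


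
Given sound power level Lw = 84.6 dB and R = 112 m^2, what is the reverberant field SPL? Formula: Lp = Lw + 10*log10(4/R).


4/R = 4/112 = 0.0357143
Lp = 84.6 + 10*log10(0.0357143) = 70.128 dB


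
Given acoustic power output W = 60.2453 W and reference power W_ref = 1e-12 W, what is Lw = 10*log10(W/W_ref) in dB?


W / W_ref = 60.2453 / 1e-12 = 6.02453e+13
Lw = 10 * log10(6.02453e+13) = 137.8 dB


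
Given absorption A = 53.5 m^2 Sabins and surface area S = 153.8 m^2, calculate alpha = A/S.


Absorption coefficient = absorbed power / incident power
alpha = A / S = 53.5 / 153.8 = 0.34785


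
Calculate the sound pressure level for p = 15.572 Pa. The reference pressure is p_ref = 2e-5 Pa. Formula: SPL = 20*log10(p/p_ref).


p / p_ref = 15.572 / 2e-5 = 778600
SPL = 20 * log10(778600) = 117.83 dB


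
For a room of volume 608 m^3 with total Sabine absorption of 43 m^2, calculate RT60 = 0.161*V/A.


RT60 = 0.161 * 608 / 43 = 2.2765 s


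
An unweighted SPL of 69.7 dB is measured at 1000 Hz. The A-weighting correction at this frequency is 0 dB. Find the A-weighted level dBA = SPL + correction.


A-weighting table: 1000 Hz -> 0 dB correction
SPL_A = SPL + correction = 69.7 + (0) = 69.7 dBA


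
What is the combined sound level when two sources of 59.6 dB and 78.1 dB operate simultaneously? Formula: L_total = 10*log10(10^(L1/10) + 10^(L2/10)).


10^(59.6/10) = 912011
10^(78.1/10) = 6.45654e+07
Sum = 912011 + 6.45654e+07 = 6.54774e+07
L_total = 10*log10(6.54774e+07) = 78.161 dB


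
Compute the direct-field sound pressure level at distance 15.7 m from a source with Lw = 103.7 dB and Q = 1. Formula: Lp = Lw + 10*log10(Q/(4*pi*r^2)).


4*pi*r^2 = 4*pi*15.7^2 = 3097.48 m^2
Q / (4*pi*r^2) = 1 / 3097.48 = 0.000322843
Lp = 103.7 + 10*log10(0.000322843) = 68.79 dB


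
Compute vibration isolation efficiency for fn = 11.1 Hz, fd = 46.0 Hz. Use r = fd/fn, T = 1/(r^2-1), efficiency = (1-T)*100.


r = 46.0 / 11.1 = 4.14414
r^2 - 1 = 4.14414^2 - 1 = 16.1739
T = 1/16.1739 = 0.061828
Efficiency = (1 - 0.061828)*100 = 93.817 %


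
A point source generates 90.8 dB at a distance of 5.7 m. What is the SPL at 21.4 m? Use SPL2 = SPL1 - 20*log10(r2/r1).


r2/r1 = 21.4/5.7 = 3.75439
Correction = 20*log10(3.75439) = 11.4908 dB
SPL2 = 90.8 - 11.4908 = 79.309 dB


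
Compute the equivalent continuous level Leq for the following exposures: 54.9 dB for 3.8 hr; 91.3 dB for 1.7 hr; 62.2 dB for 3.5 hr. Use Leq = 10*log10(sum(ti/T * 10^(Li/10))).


T_total = 3.8 + 1.7 + 3.5 = 9.0 hr
(3.8/9.0) * 10^(54.9/10) = 130479
(1.7/9.0) * 10^(91.3/10) = 2.54804e+08
(3.5/9.0) * 10^(62.2/10) = 645395
Sum = 130479 + 2.54804e+08 + 645395 = 2.5558e+08
Leq = 10*log10(2.5558e+08) = 84.075 dB


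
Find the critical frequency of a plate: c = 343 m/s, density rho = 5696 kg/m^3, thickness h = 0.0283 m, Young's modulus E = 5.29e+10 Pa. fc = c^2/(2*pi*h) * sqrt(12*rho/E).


12*rho/E = 12*5696/5.29e+10 = 1.2921e-06
sqrt(12*rho/E) = sqrt(1.2921e-06) = 0.00113671
c^2/(2*pi*h) = 343^2/(2*pi*0.0283) = 661640
fc = 661640 * 0.00113671 = 752.09 Hz


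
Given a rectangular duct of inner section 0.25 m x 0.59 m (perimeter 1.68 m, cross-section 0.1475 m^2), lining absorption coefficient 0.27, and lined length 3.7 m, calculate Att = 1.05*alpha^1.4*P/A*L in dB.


alpha^1.4 = 0.27^1.4 = 0.159922
Attenuation rate = 1.05 * alpha^1.4 * P / A
= 1.05 * 0.159922 * 1.68 / 0.1475 = 1.91256 dB/m
Total Att = 1.91256 * 3.7 = 7.0765 dB


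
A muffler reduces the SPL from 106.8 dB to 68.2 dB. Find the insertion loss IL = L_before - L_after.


Insertion loss = SPL without muffler - SPL with muffler
IL = 106.8 - 68.2 = 38.6 dB


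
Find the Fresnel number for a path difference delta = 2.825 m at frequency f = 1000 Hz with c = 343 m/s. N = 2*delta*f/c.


N = 2*delta*f/c = 2*delta/lambda, where lambda = c/f
lambda = 343 / 1000 = 0.343 m
N = 2 * 2.825 / 0.343 = 16.472


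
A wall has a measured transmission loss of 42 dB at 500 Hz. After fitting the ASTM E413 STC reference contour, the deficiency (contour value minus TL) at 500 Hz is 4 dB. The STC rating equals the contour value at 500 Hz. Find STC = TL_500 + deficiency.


By ASTM E413, STC = value of the fitted reference contour at 500 Hz.
Contour value at 500 Hz = TL_500 + deficiency = 42 + 4 = 46
STC = 46


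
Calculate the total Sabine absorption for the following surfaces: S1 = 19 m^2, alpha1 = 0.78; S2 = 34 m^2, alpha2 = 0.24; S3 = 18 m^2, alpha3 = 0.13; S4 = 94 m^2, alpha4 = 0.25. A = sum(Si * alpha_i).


19 * 0.78 = 14.82
34 * 0.24 = 8.16
18 * 0.13 = 2.34
94 * 0.25 = 23.5
A_total = 14.82 + 8.16 + 2.34 + 23.5 = 48.82 m^2


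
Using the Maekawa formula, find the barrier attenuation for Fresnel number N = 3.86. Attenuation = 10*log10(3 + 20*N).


3 + 20*N = 3 + 20*3.86 = 80.2
Att = 10*log10(80.2) = 19.042 dB


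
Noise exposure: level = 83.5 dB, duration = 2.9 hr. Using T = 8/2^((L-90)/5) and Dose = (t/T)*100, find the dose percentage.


T_allowed = 8 / 2^((83.5 - 90)/5) = 19.6983 hr
Dose = 2.9 / 19.6983 * 100 = 14.722 %


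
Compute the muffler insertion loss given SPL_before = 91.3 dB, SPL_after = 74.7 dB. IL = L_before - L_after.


Insertion loss = SPL without muffler - SPL with muffler
IL = 91.3 - 74.7 = 16.6 dB


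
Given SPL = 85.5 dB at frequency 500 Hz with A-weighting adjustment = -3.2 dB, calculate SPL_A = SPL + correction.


A-weighting table: 500 Hz -> -3.2 dB correction
SPL_A = SPL + correction = 85.5 + (-3.2) = 82.3 dBA


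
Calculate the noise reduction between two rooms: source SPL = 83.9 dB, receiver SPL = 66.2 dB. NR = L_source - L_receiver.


NR = L_source - L_receiver (difference between source and receiving room levels)
NR = 83.9 - 66.2 = 17.7 dB


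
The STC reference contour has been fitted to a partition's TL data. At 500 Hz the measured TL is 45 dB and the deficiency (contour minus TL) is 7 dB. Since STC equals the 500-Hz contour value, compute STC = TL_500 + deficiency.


By ASTM E413, STC = value of the fitted reference contour at 500 Hz.
Contour value at 500 Hz = TL_500 + deficiency = 45 + 7 = 52
STC = 52


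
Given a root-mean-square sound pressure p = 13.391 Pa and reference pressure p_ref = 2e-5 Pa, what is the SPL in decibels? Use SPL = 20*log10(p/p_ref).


p / p_ref = 13.391 / 2e-5 = 669550
SPL = 20 * log10(669550) = 116.52 dB


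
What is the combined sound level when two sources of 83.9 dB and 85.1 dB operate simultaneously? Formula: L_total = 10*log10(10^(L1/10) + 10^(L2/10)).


10^(83.9/10) = 2.45471e+08
10^(85.1/10) = 3.23594e+08
Sum = 2.45471e+08 + 3.23594e+08 = 5.69065e+08
L_total = 10*log10(5.69065e+08) = 87.552 dB


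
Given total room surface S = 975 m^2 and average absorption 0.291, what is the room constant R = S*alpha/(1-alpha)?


R = 975 * 0.291 / (1 - 0.291) = 400.18 m^2


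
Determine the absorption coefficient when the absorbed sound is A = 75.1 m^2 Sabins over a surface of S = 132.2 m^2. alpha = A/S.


Absorption coefficient = absorbed power / incident power
alpha = A / S = 75.1 / 132.2 = 0.56808


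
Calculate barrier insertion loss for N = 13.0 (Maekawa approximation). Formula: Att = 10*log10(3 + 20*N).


3 + 20*N = 3 + 20*13.0 = 263
Att = 10*log10(263) = 24.2 dB


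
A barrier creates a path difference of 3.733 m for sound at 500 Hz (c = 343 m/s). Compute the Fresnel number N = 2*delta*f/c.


N = 2*delta*f/c = 2*delta/lambda, where lambda = c/f
lambda = 343 / 500 = 0.686 m
N = 2 * 3.733 / 0.686 = 10.883


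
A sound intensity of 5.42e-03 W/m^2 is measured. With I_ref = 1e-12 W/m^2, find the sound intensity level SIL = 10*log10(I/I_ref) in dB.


I / I_ref = 5.42e-03 / 1e-12 = 5.42e+09
SIL = 10 * log10(5.42e+09) = 97.34 dB


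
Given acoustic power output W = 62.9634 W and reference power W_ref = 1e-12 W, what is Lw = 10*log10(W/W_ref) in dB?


W / W_ref = 62.9634 / 1e-12 = 6.29634e+13
Lw = 10 * log10(6.29634e+13) = 137.99 dB


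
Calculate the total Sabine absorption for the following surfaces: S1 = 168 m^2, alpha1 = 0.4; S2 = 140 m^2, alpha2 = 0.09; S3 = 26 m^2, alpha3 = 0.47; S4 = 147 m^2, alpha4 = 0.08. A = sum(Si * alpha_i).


168 * 0.4 = 67.2
140 * 0.09 = 12.6
26 * 0.47 = 12.22
147 * 0.08 = 11.76
A_total = 67.2 + 12.6 + 12.22 + 11.76 = 103.78 m^2


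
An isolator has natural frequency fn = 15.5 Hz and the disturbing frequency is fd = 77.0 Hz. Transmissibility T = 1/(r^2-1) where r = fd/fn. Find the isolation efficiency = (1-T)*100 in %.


r = 77.0 / 15.5 = 4.96774
r^2 - 1 = 4.96774^2 - 1 = 23.6784
T = 1/23.6784 = 0.0422326
Efficiency = (1 - 0.0422326)*100 = 95.777 %


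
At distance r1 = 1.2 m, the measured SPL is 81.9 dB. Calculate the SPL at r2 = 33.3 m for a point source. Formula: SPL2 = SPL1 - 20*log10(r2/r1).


r2/r1 = 33.3/1.2 = 27.75
Correction = 20*log10(27.75) = 28.8653 dB
SPL2 = 81.9 - 28.8653 = 53.035 dB


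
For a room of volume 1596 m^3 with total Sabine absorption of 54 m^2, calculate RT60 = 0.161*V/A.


RT60 = 0.161 * 1596 / 54 = 4.7584 s


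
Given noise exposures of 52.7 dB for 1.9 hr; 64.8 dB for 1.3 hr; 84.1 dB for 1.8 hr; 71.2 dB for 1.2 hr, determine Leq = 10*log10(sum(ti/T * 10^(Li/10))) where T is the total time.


T_total = 1.9 + 1.3 + 1.8 + 1.2 = 6.2 hr
(1.9/6.2) * 10^(52.7/10) = 57064
(1.3/6.2) * 10^(64.8/10) = 633216
(1.8/6.2) * 10^(84.1/10) = 7.46244e+07
(1.2/6.2) * 10^(71.2/10) = 2.55146e+06
Sum = 57064 + 633216 + 7.46244e+07 + 2.55146e+06 = 7.78661e+07
Leq = 10*log10(7.78661e+07) = 78.913 dB


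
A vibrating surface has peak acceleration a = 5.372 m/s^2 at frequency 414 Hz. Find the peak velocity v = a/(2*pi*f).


omega = 2*pi*f = 2*pi*414 = 2601.24 rad/s
v = a / omega = 5.372 / 2601.24 = 0.0020652 m/s


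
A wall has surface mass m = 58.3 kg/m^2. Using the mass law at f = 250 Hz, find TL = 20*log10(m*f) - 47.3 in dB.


m * f = 58.3 * 250 = 14575
20*log10(14575) = 83.2722 dB
TL = 83.2722 - 47.3 = 35.972 dB


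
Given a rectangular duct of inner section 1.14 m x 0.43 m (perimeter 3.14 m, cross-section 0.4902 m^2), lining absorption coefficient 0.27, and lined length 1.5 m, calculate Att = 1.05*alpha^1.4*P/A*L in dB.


alpha^1.4 = 0.27^1.4 = 0.159922
Attenuation rate = 1.05 * alpha^1.4 * P / A
= 1.05 * 0.159922 * 3.14 / 0.4902 = 1.07561 dB/m
Total Att = 1.07561 * 1.5 = 1.6134 dB


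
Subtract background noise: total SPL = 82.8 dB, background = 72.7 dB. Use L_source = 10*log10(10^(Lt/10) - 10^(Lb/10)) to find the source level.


10^(82.8/10) = 1.90546e+08
10^(72.7/10) = 1.86209e+07
Difference = 1.90546e+08 - 1.86209e+07 = 1.71925e+08
L_source = 10*log10(1.71925e+08) = 82.353 dB


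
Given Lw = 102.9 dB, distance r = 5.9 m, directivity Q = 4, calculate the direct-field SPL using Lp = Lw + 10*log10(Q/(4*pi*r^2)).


4*pi*r^2 = 4*pi*5.9^2 = 437.435 m^2
Q / (4*pi*r^2) = 4 / 437.435 = 0.00914422
Lp = 102.9 + 10*log10(0.00914422) = 82.511 dB


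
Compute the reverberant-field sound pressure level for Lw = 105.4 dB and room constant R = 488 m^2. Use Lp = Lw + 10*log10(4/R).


4/R = 4/488 = 0.00819672
Lp = 105.4 + 10*log10(0.00819672) = 84.536 dB


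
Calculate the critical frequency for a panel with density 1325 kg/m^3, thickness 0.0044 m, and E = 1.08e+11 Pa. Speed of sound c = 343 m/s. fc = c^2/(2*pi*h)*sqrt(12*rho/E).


12*rho/E = 12*1325/1.08e+11 = 1.47222e-07
sqrt(12*rho/E) = sqrt(1.47222e-07) = 0.000383695
c^2/(2*pi*h) = 343^2/(2*pi*0.0044) = 4.25555e+06
fc = 4.25555e+06 * 0.000383695 = 1632.8 Hz


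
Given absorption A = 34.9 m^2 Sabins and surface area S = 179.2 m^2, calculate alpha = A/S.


Absorption coefficient = absorbed power / incident power
alpha = A / S = 34.9 / 179.2 = 0.19475


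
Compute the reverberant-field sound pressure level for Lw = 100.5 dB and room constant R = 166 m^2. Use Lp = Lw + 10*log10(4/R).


4/R = 4/166 = 0.0240964
Lp = 100.5 + 10*log10(0.0240964) = 84.32 dB


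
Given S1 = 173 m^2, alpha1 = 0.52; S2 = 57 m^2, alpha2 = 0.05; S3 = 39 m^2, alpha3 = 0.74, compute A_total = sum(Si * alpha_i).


173 * 0.52 = 89.96
57 * 0.05 = 2.85
39 * 0.74 = 28.86
A_total = 89.96 + 2.85 + 28.86 = 121.67 m^2


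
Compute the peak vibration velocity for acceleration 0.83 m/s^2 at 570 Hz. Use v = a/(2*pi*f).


omega = 2*pi*f = 2*pi*570 = 3581.42 rad/s
v = a / omega = 0.83 / 3581.42 = 0.00023175 m/s


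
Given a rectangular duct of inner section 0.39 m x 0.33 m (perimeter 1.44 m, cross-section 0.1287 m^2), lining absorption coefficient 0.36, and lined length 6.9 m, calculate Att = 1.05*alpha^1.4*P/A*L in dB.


alpha^1.4 = 0.36^1.4 = 0.239234
Attenuation rate = 1.05 * alpha^1.4 * P / A
= 1.05 * 0.239234 * 1.44 / 0.1287 = 2.81058 dB/m
Total Att = 2.81058 * 6.9 = 19.393 dB


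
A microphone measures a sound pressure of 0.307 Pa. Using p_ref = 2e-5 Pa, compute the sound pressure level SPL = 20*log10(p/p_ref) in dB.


p / p_ref = 0.307 / 2e-5 = 15350
SPL = 20 * log10(15350) = 83.722 dB


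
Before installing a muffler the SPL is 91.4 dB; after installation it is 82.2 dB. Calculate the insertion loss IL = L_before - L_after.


Insertion loss = SPL without muffler - SPL with muffler
IL = 91.4 - 82.2 = 9.2 dB


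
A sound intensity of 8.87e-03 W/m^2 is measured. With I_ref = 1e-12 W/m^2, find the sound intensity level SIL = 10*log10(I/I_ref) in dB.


I / I_ref = 8.87e-03 / 1e-12 = 8.87e+09
SIL = 10 * log10(8.87e+09) = 99.479 dB


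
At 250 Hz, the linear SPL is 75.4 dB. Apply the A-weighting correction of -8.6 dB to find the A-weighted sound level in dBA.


A-weighting table: 250 Hz -> -8.6 dB correction
SPL_A = SPL + correction = 75.4 + (-8.6) = 66.8 dBA


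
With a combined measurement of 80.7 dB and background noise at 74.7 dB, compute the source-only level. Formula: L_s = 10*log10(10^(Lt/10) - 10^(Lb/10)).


10^(80.7/10) = 1.1749e+08
10^(74.7/10) = 2.95121e+07
Difference = 1.1749e+08 - 2.95121e+07 = 8.79779e+07
L_source = 10*log10(8.79779e+07) = 79.444 dB


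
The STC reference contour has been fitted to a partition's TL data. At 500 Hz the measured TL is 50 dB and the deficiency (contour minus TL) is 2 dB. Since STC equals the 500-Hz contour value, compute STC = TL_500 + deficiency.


By ASTM E413, STC = value of the fitted reference contour at 500 Hz.
Contour value at 500 Hz = TL_500 + deficiency = 50 + 2 = 52
STC = 52


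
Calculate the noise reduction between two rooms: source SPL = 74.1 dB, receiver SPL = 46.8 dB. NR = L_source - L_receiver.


NR = L_source - L_receiver (difference between source and receiving room levels)
NR = 74.1 - 46.8 = 27.3 dB


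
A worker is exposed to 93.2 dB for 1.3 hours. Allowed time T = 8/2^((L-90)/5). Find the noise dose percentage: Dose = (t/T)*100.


T_allowed = 8 / 2^((93.2 - 90)/5) = 5.1337 hr
Dose = 1.3 / 5.1337 * 100 = 25.323 %


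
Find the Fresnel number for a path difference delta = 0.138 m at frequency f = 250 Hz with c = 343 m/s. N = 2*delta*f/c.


N = 2*delta*f/c = 2*delta/lambda, where lambda = c/f
lambda = 343 / 250 = 1.372 m
N = 2 * 0.138 / 1.372 = 0.20117


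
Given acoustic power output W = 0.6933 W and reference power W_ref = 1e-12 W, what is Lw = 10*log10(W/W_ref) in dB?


W / W_ref = 0.6933 / 1e-12 = 6.933e+11
Lw = 10 * log10(6.933e+11) = 118.41 dB


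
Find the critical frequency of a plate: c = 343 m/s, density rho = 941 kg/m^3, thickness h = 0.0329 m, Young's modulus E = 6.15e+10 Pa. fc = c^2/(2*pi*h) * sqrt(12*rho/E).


12*rho/E = 12*941/6.15e+10 = 1.8361e-07
sqrt(12*rho/E) = sqrt(1.8361e-07) = 0.000428497
c^2/(2*pi*h) = 343^2/(2*pi*0.0329) = 569131
fc = 569131 * 0.000428497 = 243.87 Hz


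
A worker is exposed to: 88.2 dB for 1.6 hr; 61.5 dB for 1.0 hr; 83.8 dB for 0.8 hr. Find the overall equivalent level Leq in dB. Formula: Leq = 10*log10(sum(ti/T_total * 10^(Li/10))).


T_total = 1.6 + 1.0 + 0.8 = 3.4 hr
(1.6/3.4) * 10^(88.2/10) = 3.10915e+08
(1.0/3.4) * 10^(61.5/10) = 415452
(0.8/3.4) * 10^(83.8/10) = 5.64431e+07
Sum = 3.10915e+08 + 415452 + 5.64431e+07 = 3.67774e+08
Leq = 10*log10(3.67774e+08) = 85.656 dB


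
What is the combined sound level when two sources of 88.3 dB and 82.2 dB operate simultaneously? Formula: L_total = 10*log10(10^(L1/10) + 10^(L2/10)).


10^(88.3/10) = 6.76083e+08
10^(82.2/10) = 1.65959e+08
Sum = 6.76083e+08 + 1.65959e+08 = 8.42042e+08
L_total = 10*log10(8.42042e+08) = 89.253 dB


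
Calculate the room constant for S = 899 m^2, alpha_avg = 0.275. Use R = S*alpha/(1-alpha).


R = 899 * 0.275 / (1 - 0.275) = 341 m^2


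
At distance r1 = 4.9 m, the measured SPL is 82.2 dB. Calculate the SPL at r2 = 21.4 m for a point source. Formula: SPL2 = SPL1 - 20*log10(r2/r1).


r2/r1 = 21.4/4.9 = 4.36735
Correction = 20*log10(4.36735) = 12.8044 dB
SPL2 = 82.2 - 12.8044 = 69.396 dB


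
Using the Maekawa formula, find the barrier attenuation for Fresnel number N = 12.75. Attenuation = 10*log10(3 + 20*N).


3 + 20*N = 3 + 20*12.75 = 258
Att = 10*log10(258) = 24.116 dB


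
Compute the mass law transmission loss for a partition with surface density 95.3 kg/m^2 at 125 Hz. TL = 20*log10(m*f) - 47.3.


m * f = 95.3 * 125 = 11912.5
20*log10(11912.5) = 81.5201 dB
TL = 81.5201 - 47.3 = 34.22 dB


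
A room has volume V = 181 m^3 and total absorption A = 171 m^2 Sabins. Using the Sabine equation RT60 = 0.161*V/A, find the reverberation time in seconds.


RT60 = 0.161 * 181 / 171 = 0.17042 s


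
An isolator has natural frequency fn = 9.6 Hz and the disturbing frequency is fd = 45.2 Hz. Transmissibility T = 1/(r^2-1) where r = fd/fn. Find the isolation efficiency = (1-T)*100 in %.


r = 45.2 / 9.6 = 4.70833
r^2 - 1 = 4.70833^2 - 1 = 21.1684
T = 1/21.1684 = 0.0472402
Efficiency = (1 - 0.0472402)*100 = 95.276 %


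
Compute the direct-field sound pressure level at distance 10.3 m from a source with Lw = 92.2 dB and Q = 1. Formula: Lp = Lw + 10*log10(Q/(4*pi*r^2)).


4*pi*r^2 = 4*pi*10.3^2 = 1333.17 m^2
Q / (4*pi*r^2) = 1 / 1333.17 = 0.000750092
Lp = 92.2 + 10*log10(0.000750092) = 60.951 dB


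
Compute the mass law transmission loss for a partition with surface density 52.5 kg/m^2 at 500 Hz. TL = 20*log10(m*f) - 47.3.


m * f = 52.5 * 500 = 26250
20*log10(26250) = 88.3826 dB
TL = 88.3826 - 47.3 = 41.083 dB


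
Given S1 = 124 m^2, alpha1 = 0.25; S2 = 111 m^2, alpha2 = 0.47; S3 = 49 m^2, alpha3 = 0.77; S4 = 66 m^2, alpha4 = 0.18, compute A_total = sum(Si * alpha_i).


124 * 0.25 = 31
111 * 0.47 = 52.17
49 * 0.77 = 37.73
66 * 0.18 = 11.88
A_total = 31 + 52.17 + 37.73 + 11.88 = 132.78 m^2


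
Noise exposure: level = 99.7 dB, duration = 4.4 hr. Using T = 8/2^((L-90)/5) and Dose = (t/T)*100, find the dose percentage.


T_allowed = 8 / 2^((99.7 - 90)/5) = 2.08493 hr
Dose = 4.4 / 2.08493 * 100 = 211.04 %


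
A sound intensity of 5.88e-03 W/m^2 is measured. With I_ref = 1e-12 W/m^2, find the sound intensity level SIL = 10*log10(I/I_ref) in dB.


I / I_ref = 5.88e-03 / 1e-12 = 5.88e+09
SIL = 10 * log10(5.88e+09) = 97.694 dB


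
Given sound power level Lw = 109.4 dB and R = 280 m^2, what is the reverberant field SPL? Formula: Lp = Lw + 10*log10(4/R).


4/R = 4/280 = 0.0142857
Lp = 109.4 + 10*log10(0.0142857) = 90.949 dB


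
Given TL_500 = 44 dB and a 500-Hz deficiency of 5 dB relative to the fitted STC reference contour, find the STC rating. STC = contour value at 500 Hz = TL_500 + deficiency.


By ASTM E413, STC = value of the fitted reference contour at 500 Hz.
Contour value at 500 Hz = TL_500 + deficiency = 44 + 5 = 49
STC = 49


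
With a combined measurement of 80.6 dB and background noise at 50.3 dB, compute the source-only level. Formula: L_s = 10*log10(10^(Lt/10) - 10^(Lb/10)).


10^(80.6/10) = 1.14815e+08
10^(50.3/10) = 107152
Difference = 1.14815e+08 - 107152 = 1.14708e+08
L_source = 10*log10(1.14708e+08) = 80.596 dB


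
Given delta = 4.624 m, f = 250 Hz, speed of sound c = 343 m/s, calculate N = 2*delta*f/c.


N = 2*delta*f/c = 2*delta/lambda, where lambda = c/f
lambda = 343 / 250 = 1.372 m
N = 2 * 4.624 / 1.372 = 6.7405


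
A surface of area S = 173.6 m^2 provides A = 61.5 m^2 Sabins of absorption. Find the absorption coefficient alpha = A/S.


Absorption coefficient = absorbed power / incident power
alpha = A / S = 61.5 / 173.6 = 0.35426


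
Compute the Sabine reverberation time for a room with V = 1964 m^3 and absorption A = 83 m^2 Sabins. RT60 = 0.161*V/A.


RT60 = 0.161 * 1964 / 83 = 3.8097 s


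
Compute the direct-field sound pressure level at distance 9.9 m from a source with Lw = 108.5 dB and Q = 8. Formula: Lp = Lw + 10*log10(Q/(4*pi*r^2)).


4*pi*r^2 = 4*pi*9.9^2 = 1231.63 m^2
Q / (4*pi*r^2) = 8 / 1231.63 = 0.00649546
Lp = 108.5 + 10*log10(0.00649546) = 86.626 dB


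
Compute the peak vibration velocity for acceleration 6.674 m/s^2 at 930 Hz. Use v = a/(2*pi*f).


omega = 2*pi*f = 2*pi*930 = 5843.36 rad/s
v = a / omega = 6.674 / 5843.36 = 0.0011422 m/s


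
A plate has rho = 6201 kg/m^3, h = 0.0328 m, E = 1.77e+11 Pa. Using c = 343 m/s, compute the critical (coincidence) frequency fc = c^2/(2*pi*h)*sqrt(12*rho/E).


12*rho/E = 12*6201/1.77e+11 = 4.20407e-07
sqrt(12*rho/E) = sqrt(4.20407e-07) = 0.000648388
c^2/(2*pi*h) = 343^2/(2*pi*0.0328) = 570866
fc = 570866 * 0.000648388 = 370.14 Hz


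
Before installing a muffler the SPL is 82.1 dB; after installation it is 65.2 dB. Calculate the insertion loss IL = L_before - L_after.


Insertion loss = SPL without muffler - SPL with muffler
IL = 82.1 - 65.2 = 16.9 dB


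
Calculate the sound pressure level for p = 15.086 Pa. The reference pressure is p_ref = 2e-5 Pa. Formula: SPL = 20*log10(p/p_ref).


p / p_ref = 15.086 / 2e-5 = 754300
SPL = 20 * log10(754300) = 117.55 dB


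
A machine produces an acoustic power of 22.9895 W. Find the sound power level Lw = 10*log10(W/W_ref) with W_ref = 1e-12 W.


W / W_ref = 22.9895 / 1e-12 = 2.29895e+13
Lw = 10 * log10(2.29895e+13) = 133.62 dB


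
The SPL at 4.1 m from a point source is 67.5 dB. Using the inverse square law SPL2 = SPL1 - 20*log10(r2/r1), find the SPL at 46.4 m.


r2/r1 = 46.4/4.1 = 11.3171
Correction = 20*log10(11.3171) = 21.0747 dB
SPL2 = 67.5 - 21.0747 = 46.425 dB


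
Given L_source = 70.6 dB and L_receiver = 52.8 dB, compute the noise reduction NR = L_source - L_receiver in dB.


NR = L_source - L_receiver (difference between source and receiving room levels)
NR = 70.6 - 52.8 = 17.8 dB


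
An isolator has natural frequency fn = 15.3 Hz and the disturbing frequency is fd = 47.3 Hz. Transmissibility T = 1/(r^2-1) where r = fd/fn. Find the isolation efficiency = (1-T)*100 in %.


r = 47.3 / 15.3 = 3.0915
r^2 - 1 = 3.0915^2 - 1 = 8.55737
T = 1/8.55737 = 0.116858
Efficiency = (1 - 0.116858)*100 = 88.314 %


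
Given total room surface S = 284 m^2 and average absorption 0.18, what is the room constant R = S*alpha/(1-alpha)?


R = 284 * 0.18 / (1 - 0.18) = 62.341 m^2


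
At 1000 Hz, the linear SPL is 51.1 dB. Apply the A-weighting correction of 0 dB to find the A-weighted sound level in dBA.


A-weighting table: 1000 Hz -> 0 dB correction
SPL_A = SPL + correction = 51.1 + (0) = 51.1 dBA


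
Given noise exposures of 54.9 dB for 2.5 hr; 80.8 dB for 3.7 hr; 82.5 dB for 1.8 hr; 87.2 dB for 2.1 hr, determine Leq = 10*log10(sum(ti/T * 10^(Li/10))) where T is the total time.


T_total = 2.5 + 3.7 + 1.8 + 2.1 = 10.1 hr
(2.5/10.1) * 10^(54.9/10) = 76492.5
(3.7/10.1) * 10^(80.8/10) = 4.40434e+07
(1.8/10.1) * 10^(82.5/10) = 3.16921e+07
(2.1/10.1) * 10^(87.2/10) = 1.09118e+08
Sum = 76492.5 + 4.40434e+07 + 3.16921e+07 + 1.09118e+08 = 1.8493e+08
Leq = 10*log10(1.8493e+08) = 82.67 dB


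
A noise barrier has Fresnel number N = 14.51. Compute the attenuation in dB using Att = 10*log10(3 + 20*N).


3 + 20*N = 3 + 20*14.51 = 293.2
Att = 10*log10(293.2) = 24.672 dB


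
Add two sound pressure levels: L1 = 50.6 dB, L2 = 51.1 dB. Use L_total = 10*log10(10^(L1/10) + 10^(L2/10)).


10^(50.6/10) = 114815
10^(51.1/10) = 128825
Sum = 114815 + 128825 = 243640
L_total = 10*log10(243640) = 53.867 dB


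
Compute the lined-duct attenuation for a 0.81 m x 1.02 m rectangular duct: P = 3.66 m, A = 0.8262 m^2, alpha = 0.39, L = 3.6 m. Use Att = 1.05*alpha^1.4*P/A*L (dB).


alpha^1.4 = 0.39^1.4 = 0.267603
Attenuation rate = 1.05 * alpha^1.4 * P / A
= 1.05 * 0.267603 * 3.66 / 0.8262 = 1.24473 dB/m
Total Att = 1.24473 * 3.6 = 4.481 dB


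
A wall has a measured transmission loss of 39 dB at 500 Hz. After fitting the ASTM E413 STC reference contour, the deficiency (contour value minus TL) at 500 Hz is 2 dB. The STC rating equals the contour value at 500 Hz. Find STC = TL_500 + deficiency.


By ASTM E413, STC = value of the fitted reference contour at 500 Hz.
Contour value at 500 Hz = TL_500 + deficiency = 39 + 2 = 41
STC = 41


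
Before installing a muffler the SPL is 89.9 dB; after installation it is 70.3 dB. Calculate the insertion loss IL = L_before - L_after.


Insertion loss = SPL without muffler - SPL with muffler
IL = 89.9 - 70.3 = 19.6 dB


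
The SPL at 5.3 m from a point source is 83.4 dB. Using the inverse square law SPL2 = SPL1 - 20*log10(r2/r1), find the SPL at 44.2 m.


r2/r1 = 44.2/5.3 = 8.33962
Correction = 20*log10(8.33962) = 18.4229 dB
SPL2 = 83.4 - 18.4229 = 64.977 dB


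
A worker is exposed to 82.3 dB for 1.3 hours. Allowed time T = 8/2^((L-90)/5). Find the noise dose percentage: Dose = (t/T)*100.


T_allowed = 8 / 2^((82.3 - 90)/5) = 23.2636 hr
Dose = 1.3 / 23.2636 * 100 = 5.5881 %


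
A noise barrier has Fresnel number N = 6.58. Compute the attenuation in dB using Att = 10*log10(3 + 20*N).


3 + 20*N = 3 + 20*6.58 = 134.6
Att = 10*log10(134.6) = 21.29 dB


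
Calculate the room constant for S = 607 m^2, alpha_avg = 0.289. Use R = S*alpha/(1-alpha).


R = 607 * 0.289 / (1 - 0.289) = 246.73 m^2


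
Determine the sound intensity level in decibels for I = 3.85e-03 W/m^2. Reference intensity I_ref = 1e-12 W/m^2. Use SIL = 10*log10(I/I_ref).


I / I_ref = 3.85e-03 / 1e-12 = 3.85e+09
SIL = 10 * log10(3.85e+09) = 95.855 dB


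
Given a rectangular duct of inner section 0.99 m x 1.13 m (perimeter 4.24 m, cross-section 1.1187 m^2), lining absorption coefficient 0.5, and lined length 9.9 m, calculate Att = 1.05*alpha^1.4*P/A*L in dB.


alpha^1.4 = 0.5^1.4 = 0.378929
Attenuation rate = 1.05 * alpha^1.4 * P / A
= 1.05 * 0.378929 * 4.24 / 1.1187 = 1.50799 dB/m
Total Att = 1.50799 * 9.9 = 14.929 dB


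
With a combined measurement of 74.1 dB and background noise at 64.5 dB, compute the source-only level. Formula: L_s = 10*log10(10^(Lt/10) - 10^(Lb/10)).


10^(74.1/10) = 2.5704e+07
10^(64.5/10) = 2.81838e+06
Difference = 2.5704e+07 - 2.81838e+06 = 2.28856e+07
L_source = 10*log10(2.28856e+07) = 73.596 dB


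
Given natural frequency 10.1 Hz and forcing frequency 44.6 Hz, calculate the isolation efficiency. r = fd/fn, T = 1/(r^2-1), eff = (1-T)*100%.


r = 44.6 / 10.1 = 4.41584
r^2 - 1 = 4.41584^2 - 1 = 18.4996
T = 1/18.4996 = 0.0540552
Efficiency = (1 - 0.0540552)*100 = 94.594 %


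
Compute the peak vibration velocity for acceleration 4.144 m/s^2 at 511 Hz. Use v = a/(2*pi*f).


omega = 2*pi*f = 2*pi*511 = 3210.71 rad/s
v = a / omega = 4.144 / 3210.71 = 0.0012907 m/s


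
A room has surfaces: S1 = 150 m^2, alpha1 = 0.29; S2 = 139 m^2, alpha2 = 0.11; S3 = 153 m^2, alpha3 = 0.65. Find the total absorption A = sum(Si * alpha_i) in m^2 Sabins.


150 * 0.29 = 43.5
139 * 0.11 = 15.29
153 * 0.65 = 99.45
A_total = 43.5 + 15.29 + 99.45 = 158.24 m^2


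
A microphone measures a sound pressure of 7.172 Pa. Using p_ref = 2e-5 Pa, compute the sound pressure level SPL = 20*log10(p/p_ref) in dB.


p / p_ref = 7.172 / 2e-5 = 358600
SPL = 20 * log10(358600) = 111.09 dB


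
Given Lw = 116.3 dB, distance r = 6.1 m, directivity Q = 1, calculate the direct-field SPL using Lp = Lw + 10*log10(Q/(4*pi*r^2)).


4*pi*r^2 = 4*pi*6.1^2 = 467.595 m^2
Q / (4*pi*r^2) = 1 / 467.595 = 0.0021386
Lp = 116.3 + 10*log10(0.0021386) = 89.601 dB


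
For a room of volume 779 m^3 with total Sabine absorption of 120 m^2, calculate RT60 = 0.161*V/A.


RT60 = 0.161 * 779 / 120 = 1.0452 s


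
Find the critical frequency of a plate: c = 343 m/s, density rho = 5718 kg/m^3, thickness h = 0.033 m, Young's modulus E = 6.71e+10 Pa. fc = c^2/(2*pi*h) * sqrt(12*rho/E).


12*rho/E = 12*5718/6.71e+10 = 1.02259e-06
sqrt(12*rho/E) = sqrt(1.02259e-06) = 0.00101123
c^2/(2*pi*h) = 343^2/(2*pi*0.033) = 567407
fc = 567407 * 0.00101123 = 573.78 Hz


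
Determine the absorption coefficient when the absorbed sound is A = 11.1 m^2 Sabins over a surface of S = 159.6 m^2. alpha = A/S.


Absorption coefficient = absorbed power / incident power
alpha = A / S = 11.1 / 159.6 = 0.069549


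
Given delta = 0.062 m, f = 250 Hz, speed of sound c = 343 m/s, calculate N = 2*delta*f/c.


N = 2*delta*f/c = 2*delta/lambda, where lambda = c/f
lambda = 343 / 250 = 1.372 m
N = 2 * 0.062 / 1.372 = 0.090379


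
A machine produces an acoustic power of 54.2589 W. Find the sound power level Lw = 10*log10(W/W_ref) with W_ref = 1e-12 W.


W / W_ref = 54.2589 / 1e-12 = 5.42589e+13
Lw = 10 * log10(5.42589e+13) = 137.34 dB


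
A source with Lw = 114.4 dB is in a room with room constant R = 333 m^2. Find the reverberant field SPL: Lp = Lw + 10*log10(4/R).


4/R = 4/333 = 0.012012
Lp = 114.4 + 10*log10(0.012012) = 95.196 dB


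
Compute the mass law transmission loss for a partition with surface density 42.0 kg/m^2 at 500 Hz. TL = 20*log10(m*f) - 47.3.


m * f = 42.0 * 500 = 21000
20*log10(21000) = 86.4444 dB
TL = 86.4444 - 47.3 = 39.144 dB


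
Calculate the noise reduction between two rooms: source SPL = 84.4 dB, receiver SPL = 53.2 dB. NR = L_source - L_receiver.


NR = L_source - L_receiver (difference between source and receiving room levels)
NR = 84.4 - 53.2 = 31.2 dB


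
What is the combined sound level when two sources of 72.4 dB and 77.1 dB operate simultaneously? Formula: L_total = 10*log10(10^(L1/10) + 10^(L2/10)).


10^(72.4/10) = 1.7378e+07
10^(77.1/10) = 5.12861e+07
Sum = 1.7378e+07 + 5.12861e+07 = 6.86641e+07
L_total = 10*log10(6.86641e+07) = 78.367 dB


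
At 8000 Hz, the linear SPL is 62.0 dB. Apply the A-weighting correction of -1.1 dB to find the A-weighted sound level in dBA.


A-weighting table: 8000 Hz -> -1.1 dB correction
SPL_A = SPL + correction = 62.0 + (-1.1) = 60.9 dBA
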